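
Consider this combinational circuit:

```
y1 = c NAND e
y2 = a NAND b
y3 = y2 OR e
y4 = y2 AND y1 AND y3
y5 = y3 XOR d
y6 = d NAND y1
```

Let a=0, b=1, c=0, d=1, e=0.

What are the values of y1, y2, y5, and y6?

y1 = 1  y2 = 1  y5 = 0  y6 = 0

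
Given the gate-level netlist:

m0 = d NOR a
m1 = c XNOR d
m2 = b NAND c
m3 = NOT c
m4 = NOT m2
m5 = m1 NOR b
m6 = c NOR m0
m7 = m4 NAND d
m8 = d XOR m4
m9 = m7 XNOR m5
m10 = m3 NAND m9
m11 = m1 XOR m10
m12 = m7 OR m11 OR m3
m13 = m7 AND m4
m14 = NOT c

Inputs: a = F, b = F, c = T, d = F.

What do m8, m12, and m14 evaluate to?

m8 = F, m12 = T, m14 = F

m1 = c XNOR d = T XNOR F = F
m2 = b NAND c = F NAND T = T
m3 = NOT c = NOT T = F
m4 = NOT m2 = NOT T = F
m5 = m1 NOR b = F NOR F = T
m7 = m4 NAND d = F NAND F = T
m8 = d XOR m4 = F XOR F = F
m9 = m7 XNOR m5 = T XNOR T = T
m10 = m3 NAND m9 = F NAND T = T
m11 = m1 XOR m10 = F XOR T = T
m12 = m7 OR m11 OR m3 = T OR T OR F = T
m14 = NOT c = NOT T = F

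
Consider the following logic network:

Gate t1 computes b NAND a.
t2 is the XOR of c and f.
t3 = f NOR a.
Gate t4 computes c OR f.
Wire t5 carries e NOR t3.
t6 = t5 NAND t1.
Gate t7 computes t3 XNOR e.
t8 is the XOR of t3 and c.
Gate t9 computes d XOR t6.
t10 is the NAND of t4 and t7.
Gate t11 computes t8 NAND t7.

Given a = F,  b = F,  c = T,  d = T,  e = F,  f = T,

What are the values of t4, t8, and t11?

t3 = f NOR a = T NOR F = F
t4 = c OR f = T OR T = T
t7 = t3 XNOR e = F XNOR F = T
t8 = t3 XOR c = F XOR T = T
t11 = t8 NAND t7 = T NAND T = F

t4 = T, t8 = T, t11 = F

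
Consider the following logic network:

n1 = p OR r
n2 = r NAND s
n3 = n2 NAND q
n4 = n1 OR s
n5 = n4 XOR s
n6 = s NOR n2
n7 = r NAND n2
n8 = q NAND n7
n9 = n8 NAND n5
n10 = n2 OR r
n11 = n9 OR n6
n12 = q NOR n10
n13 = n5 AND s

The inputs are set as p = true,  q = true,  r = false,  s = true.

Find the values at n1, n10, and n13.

n1 = true; n10 = true; n13 = false

n1 = p OR r = true OR false = true
n2 = r NAND s = false NAND true = true
n4 = n1 OR s = true OR true = true
n5 = n4 XOR s = true XOR true = false
n10 = n2 OR r = true OR false = true
n13 = n5 AND s = false AND true = false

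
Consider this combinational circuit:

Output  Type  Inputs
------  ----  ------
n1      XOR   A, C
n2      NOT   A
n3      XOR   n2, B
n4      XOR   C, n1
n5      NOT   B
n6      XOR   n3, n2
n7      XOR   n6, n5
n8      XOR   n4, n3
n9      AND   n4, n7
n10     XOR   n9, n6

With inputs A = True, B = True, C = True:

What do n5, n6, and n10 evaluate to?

n5 = False, n6 = True, n10 = False

n1 = A XOR C = True XOR True = False
n2 = NOT A = NOT True = False
n3 = n2 XOR B = False XOR True = True
n4 = C XOR n1 = True XOR False = True
n5 = NOT B = NOT True = False
n6 = n3 XOR n2 = True XOR False = True
n7 = n6 XOR n5 = True XOR False = True
n9 = n4 AND n7 = True AND True = True
n10 = n9 XOR n6 = True XOR True = False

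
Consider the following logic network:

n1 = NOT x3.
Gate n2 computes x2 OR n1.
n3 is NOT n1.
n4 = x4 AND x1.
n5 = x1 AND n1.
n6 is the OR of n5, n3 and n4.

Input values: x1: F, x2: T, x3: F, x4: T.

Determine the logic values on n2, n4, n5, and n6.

n1 = NOT x3 = NOT F = T
n2 = x2 OR n1 = T OR T = T
n3 = NOT n1 = NOT T = F
n4 = x4 AND x1 = T AND F = F
n5 = x1 AND n1 = F AND T = F
n6 = n5 OR n3 OR n4 = F OR F OR F = F

n2 = T, n4 = F, n5 = F, n6 = F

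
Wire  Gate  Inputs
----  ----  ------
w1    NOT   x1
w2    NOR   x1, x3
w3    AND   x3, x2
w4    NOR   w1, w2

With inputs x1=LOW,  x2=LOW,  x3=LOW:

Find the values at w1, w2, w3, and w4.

w1 = HIGH; w2 = HIGH; w3 = LOW; w4 = LOW

w1 = NOT x1 = NOT LOW = HIGH
w2 = x1 NOR x3 = LOW NOR LOW = HIGH
w3 = x3 AND x2 = LOW AND LOW = LOW
w4 = w1 NOR w2 = HIGH NOR HIGH = LOW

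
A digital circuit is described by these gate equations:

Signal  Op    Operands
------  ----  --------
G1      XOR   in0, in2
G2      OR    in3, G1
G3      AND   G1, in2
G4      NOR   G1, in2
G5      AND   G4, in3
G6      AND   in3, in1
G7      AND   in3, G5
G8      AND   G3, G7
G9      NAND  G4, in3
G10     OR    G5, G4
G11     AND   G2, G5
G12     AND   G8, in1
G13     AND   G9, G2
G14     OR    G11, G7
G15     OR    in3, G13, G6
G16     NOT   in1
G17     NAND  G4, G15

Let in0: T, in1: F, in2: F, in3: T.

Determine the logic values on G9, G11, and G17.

G1 = in0 XOR in2 = T XOR F = T
G2 = in3 OR G1 = T OR T = T
G4 = G1 NOR in2 = T NOR F = F
G5 = G4 AND in3 = F AND T = F
G6 = in3 AND in1 = T AND F = F
G9 = G4 NAND in3 = F NAND T = T
G11 = G2 AND G5 = T AND F = F
G13 = G9 AND G2 = T AND T = T
G15 = in3 OR G13 OR G6 = T OR T OR F = T
G17 = G4 NAND G15 = F NAND T = T

G9 = T  G11 = F  G17 = T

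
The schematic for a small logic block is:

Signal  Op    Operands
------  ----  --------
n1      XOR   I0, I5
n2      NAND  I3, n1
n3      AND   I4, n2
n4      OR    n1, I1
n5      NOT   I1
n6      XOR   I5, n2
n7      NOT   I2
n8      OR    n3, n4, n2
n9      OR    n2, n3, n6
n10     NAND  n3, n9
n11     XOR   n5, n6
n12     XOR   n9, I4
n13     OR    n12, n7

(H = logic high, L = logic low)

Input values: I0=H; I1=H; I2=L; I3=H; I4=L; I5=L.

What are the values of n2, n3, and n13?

n2 = L; n3 = L; n13 = H

n1 = I0 XOR I5 = H XOR L = H
n2 = I3 NAND n1 = H NAND H = L
n3 = I4 AND n2 = L AND L = L
n6 = I5 XOR n2 = L XOR L = L
n7 = NOT I2 = NOT L = H
n9 = n2 OR n3 OR n6 = L OR L OR L = L
n12 = n9 XOR I4 = L XOR L = L
n13 = n12 OR n7 = L OR H = H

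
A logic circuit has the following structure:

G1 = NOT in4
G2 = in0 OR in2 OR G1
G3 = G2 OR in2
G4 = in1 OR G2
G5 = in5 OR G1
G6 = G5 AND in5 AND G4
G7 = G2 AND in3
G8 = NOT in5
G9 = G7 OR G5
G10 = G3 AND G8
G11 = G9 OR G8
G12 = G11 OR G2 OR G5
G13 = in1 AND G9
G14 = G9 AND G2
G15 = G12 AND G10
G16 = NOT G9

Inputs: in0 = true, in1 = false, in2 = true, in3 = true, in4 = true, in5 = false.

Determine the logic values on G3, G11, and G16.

G1 = NOT in4 = NOT true = false
G2 = in0 OR in2 OR G1 = true OR true OR false = true
G3 = G2 OR in2 = true OR true = true
G5 = in5 OR G1 = false OR false = false
G7 = G2 AND in3 = true AND true = true
G8 = NOT in5 = NOT false = true
G9 = G7 OR G5 = true OR false = true
G11 = G9 OR G8 = true OR true = true
G16 = NOT G9 = NOT true = false

G3 = true, G11 = true, G16 = false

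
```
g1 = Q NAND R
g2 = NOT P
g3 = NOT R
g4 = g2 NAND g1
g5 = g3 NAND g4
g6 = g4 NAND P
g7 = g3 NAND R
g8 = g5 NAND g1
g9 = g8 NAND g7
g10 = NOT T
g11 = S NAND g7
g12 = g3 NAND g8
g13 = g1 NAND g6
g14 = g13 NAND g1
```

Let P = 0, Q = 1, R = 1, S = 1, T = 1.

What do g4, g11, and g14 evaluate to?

g4 = 1  g11 = 0  g14 = 1

g1 = Q NAND R = 1 NAND 1 = 0
g2 = NOT P = NOT 0 = 1
g3 = NOT R = NOT 1 = 0
g4 = g2 NAND g1 = 1 NAND 0 = 1
g6 = g4 NAND P = 1 NAND 0 = 1
g7 = g3 NAND R = 0 NAND 1 = 1
g11 = S NAND g7 = 1 NAND 1 = 0
g13 = g1 NAND g6 = 0 NAND 1 = 1
g14 = g13 NAND g1 = 1 NAND 0 = 1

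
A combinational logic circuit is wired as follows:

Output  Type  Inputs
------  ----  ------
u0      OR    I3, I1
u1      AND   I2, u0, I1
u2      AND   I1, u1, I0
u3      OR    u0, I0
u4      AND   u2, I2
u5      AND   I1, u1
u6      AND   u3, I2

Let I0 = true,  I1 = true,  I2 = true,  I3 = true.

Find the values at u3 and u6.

u3 = true; u6 = true

u0 = I3 OR I1 = true OR true = true
u3 = u0 OR I0 = true OR true = true
u6 = u3 AND I2 = true AND true = true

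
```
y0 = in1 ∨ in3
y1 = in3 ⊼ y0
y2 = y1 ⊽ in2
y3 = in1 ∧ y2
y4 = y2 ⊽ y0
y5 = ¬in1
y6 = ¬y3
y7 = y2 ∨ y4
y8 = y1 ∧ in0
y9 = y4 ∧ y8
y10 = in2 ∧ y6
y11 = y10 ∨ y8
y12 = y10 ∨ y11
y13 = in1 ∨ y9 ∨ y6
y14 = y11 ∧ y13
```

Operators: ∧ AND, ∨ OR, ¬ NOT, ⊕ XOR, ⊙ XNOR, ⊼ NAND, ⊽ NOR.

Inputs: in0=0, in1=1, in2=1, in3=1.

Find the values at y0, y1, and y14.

y0 = 1; y1 = 0; y14 = 1

y0 = in1 OR in3 = 1 OR 1 = 1
y1 = in3 NAND y0 = 1 NAND 1 = 0
y2 = y1 NOR in2 = 0 NOR 1 = 0
y3 = in1 AND y2 = 1 AND 0 = 0
y4 = y2 NOR y0 = 0 NOR 1 = 0
y6 = NOT y3 = NOT 0 = 1
y8 = y1 AND in0 = 0 AND 0 = 0
y9 = y4 AND y8 = 0 AND 0 = 0
y10 = in2 AND y6 = 1 AND 1 = 1
y11 = y10 OR y8 = 1 OR 0 = 1
y13 = in1 OR y9 OR y6 = 1 OR 0 OR 1 = 1
y14 = y11 AND y13 = 1 AND 1 = 1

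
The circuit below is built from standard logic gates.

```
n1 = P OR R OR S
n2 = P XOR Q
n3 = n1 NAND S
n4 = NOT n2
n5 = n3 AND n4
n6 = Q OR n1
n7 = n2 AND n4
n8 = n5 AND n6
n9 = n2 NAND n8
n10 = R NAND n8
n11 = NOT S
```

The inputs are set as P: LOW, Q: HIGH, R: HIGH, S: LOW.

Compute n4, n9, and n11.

n1 = P OR R OR S = LOW OR HIGH OR LOW = HIGH
n2 = P XOR Q = LOW XOR HIGH = HIGH
n3 = n1 NAND S = HIGH NAND LOW = HIGH
n4 = NOT n2 = NOT HIGH = LOW
n5 = n3 AND n4 = HIGH AND LOW = LOW
n6 = Q OR n1 = HIGH OR HIGH = HIGH
n8 = n5 AND n6 = LOW AND HIGH = LOW
n9 = n2 NAND n8 = HIGH NAND LOW = HIGH
n11 = NOT S = NOT LOW = HIGH

n4 = LOW, n9 = HIGH, n11 = HIGH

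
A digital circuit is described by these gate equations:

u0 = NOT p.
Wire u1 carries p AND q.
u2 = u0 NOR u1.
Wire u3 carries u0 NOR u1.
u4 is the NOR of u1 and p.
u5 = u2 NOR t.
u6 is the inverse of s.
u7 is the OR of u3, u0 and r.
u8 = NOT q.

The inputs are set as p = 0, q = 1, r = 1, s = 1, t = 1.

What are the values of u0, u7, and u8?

u0 = 1, u7 = 1, u8 = 0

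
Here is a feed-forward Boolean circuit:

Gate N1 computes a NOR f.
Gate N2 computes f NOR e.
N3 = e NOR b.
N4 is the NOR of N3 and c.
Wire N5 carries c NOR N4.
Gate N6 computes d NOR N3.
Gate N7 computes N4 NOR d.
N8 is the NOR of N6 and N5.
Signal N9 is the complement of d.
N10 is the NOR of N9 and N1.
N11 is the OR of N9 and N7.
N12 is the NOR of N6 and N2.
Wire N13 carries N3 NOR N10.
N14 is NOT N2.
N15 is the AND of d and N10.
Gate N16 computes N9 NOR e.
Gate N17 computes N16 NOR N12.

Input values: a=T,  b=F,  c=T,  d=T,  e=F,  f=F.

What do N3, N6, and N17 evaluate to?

N3 = T; N6 = F; N17 = F

N2 = f NOR e = F NOR F = T
N3 = e NOR b = F NOR F = T
N6 = d NOR N3 = T NOR T = F
N9 = NOT d = NOT T = F
N12 = N6 NOR N2 = F NOR T = F
N16 = N9 NOR e = F NOR F = T
N17 = N16 NOR N12 = T NOR F = F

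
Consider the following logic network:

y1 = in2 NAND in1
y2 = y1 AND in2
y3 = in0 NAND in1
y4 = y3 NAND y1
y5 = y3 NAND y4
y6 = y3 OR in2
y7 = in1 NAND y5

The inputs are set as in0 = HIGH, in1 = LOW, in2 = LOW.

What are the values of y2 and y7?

y1 = in2 NAND in1 = LOW NAND LOW = HIGH
y2 = y1 AND in2 = HIGH AND LOW = LOW
y3 = in0 NAND in1 = HIGH NAND LOW = HIGH
y4 = y3 NAND y1 = HIGH NAND HIGH = LOW
y5 = y3 NAND y4 = HIGH NAND LOW = HIGH
y7 = in1 NAND y5 = LOW NAND HIGH = HIGH

y2 = LOW  y7 = HIGH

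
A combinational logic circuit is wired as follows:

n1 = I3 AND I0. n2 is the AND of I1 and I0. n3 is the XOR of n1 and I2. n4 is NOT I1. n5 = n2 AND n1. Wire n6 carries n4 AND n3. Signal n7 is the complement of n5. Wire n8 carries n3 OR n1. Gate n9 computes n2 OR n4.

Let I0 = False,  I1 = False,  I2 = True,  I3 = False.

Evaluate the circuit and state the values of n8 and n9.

n8 = True, n9 = True

n1 = I3 AND I0 = False AND False = False
n2 = I1 AND I0 = False AND False = False
n3 = n1 XOR I2 = False XOR True = True
n4 = NOT I1 = NOT False = True
n8 = n3 OR n1 = True OR False = True
n9 = n2 OR n4 = False OR True = True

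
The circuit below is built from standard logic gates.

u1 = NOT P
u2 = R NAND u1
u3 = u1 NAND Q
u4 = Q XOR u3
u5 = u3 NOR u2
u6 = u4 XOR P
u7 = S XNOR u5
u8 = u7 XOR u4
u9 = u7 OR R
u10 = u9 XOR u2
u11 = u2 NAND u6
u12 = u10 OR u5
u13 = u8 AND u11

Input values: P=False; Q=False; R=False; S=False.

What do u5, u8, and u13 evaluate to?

u5 = False; u8 = False; u13 = False

u1 = NOT P = NOT False = True
u2 = R NAND u1 = False NAND True = True
u3 = u1 NAND Q = True NAND False = True
u4 = Q XOR u3 = False XOR True = True
u5 = u3 NOR u2 = True NOR True = False
u6 = u4 XOR P = True XOR False = True
u7 = S XNOR u5 = False XNOR False = True
u8 = u7 XOR u4 = True XOR True = False
u11 = u2 NAND u6 = True NAND True = False
u13 = u8 AND u11 = False AND False = False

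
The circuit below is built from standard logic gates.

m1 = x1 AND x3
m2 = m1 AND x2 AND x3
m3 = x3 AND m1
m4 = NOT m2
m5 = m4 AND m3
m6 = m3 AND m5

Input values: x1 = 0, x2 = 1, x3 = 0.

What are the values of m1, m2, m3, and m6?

m1 = 0; m2 = 0; m3 = 0; m6 = 0

m1 = x1 AND x3 = 0 AND 0 = 0
m2 = m1 AND x2 AND x3 = 0 AND 1 AND 0 = 0
m3 = x3 AND m1 = 0 AND 0 = 0
m4 = NOT m2 = NOT 0 = 1
m5 = m4 AND m3 = 1 AND 0 = 0
m6 = m3 AND m5 = 0 AND 0 = 0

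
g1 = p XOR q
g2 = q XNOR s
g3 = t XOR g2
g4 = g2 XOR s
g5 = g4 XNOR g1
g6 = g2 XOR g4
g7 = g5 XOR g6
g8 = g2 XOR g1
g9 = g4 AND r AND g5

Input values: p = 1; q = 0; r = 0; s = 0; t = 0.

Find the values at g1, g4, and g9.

g1 = 1; g4 = 1; g9 = 0

g1 = p XOR q = 1 XOR 0 = 1
g2 = q XNOR s = 0 XNOR 0 = 1
g4 = g2 XOR s = 1 XOR 0 = 1
g5 = g4 XNOR g1 = 1 XNOR 1 = 1
g9 = g4 AND r AND g5 = 1 AND 0 AND 1 = 0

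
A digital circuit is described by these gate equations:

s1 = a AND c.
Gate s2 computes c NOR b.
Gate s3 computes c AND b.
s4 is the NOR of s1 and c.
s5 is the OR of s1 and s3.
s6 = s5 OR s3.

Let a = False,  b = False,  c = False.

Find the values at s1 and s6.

s1 = False; s6 = False

s1 = a AND c = False AND False = False
s3 = c AND b = False AND False = False
s5 = s1 OR s3 = False OR False = False
s6 = s5 OR s3 = False OR False = False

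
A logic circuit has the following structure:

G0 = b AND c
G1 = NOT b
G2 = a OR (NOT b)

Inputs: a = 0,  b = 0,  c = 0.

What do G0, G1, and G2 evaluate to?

G0 = 0  G1 = 1  G2 = 1

G0 = 0 AND 0 = 0
G1 = NOT 0 = 1
G2 = 0 OR (NOT 0) = 1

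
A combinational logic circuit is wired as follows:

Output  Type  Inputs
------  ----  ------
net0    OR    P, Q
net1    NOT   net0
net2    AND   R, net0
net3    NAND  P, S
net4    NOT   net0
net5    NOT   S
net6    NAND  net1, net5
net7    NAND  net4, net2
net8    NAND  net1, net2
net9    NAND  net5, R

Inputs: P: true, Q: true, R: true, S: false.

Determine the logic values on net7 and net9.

net7 = true  net9 = false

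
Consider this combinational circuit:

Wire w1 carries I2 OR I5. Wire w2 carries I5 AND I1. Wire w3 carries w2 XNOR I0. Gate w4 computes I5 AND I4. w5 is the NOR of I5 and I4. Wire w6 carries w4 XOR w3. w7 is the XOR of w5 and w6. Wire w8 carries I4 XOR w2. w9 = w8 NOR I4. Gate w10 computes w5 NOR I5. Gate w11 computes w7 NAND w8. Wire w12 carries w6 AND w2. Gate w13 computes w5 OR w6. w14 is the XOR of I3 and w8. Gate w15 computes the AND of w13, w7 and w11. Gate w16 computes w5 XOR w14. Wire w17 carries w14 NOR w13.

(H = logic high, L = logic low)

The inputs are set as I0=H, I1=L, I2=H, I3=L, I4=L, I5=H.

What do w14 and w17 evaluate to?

w2 = I5 AND I1 = H AND L = L
w3 = w2 XNOR I0 = L XNOR H = L
w4 = I5 AND I4 = H AND L = L
w5 = I5 NOR I4 = H NOR L = L
w6 = w4 XOR w3 = L XOR L = L
w8 = I4 XOR w2 = L XOR L = L
w13 = w5 OR w6 = L OR L = L
w14 = I3 XOR w8 = L XOR L = L
w17 = w14 NOR w13 = L NOR L = H

w14 = L, w17 = H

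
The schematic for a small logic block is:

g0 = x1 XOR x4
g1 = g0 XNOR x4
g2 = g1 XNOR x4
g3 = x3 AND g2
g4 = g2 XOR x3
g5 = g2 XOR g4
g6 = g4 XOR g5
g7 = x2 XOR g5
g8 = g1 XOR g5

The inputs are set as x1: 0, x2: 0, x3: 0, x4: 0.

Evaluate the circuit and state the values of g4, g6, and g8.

g4 = 0; g6 = 0; g8 = 1

g0 = x1 XOR x4 = 0 XOR 0 = 0
g1 = g0 XNOR x4 = 0 XNOR 0 = 1
g2 = g1 XNOR x4 = 1 XNOR 0 = 0
g4 = g2 XOR x3 = 0 XOR 0 = 0
g5 = g2 XOR g4 = 0 XOR 0 = 0
g6 = g4 XOR g5 = 0 XOR 0 = 0
g8 = g1 XOR g5 = 1 XOR 0 = 1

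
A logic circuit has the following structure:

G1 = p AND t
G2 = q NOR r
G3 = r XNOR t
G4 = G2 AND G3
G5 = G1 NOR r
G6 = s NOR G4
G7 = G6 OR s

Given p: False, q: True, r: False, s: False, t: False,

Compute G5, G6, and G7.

G1 = p AND t = False AND False = False
G2 = q NOR r = True NOR False = False
G3 = r XNOR t = False XNOR False = True
G4 = G2 AND G3 = False AND True = False
G5 = G1 NOR r = False NOR False = True
G6 = s NOR G4 = False NOR False = True
G7 = G6 OR s = True OR False = True

G5 = True  G6 = True  G7 = True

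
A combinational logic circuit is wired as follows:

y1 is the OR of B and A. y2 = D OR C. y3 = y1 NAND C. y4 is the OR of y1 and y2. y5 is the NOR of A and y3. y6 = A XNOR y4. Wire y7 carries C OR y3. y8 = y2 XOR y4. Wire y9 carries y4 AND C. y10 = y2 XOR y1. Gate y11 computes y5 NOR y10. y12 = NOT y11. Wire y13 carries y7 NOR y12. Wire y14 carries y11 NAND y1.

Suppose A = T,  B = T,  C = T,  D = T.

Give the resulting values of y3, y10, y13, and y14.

y3 = F  y10 = F  y13 = F  y14 = F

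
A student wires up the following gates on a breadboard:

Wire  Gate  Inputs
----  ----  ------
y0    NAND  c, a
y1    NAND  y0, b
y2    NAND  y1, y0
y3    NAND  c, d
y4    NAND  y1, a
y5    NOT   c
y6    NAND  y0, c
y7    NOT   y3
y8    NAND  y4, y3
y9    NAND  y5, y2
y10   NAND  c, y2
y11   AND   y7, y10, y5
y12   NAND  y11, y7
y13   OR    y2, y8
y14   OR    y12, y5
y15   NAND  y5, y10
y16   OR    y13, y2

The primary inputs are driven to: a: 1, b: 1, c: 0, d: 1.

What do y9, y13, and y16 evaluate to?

y9 = 0, y13 = 1, y16 = 1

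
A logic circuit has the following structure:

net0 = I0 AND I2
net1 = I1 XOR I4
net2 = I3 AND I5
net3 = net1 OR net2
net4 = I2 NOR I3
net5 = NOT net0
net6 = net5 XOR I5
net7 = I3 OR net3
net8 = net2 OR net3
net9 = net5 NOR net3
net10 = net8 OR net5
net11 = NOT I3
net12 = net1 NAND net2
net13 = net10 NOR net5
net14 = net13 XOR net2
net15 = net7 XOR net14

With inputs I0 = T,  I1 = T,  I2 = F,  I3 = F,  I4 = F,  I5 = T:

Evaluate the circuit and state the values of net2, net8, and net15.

net2 = F, net8 = T, net15 = T

net0 = I0 AND I2 = T AND F = F
net1 = I1 XOR I4 = T XOR F = T
net2 = I3 AND I5 = F AND T = F
net3 = net1 OR net2 = T OR F = T
net5 = NOT net0 = NOT F = T
net7 = I3 OR net3 = F OR T = T
net8 = net2 OR net3 = F OR T = T
net10 = net8 OR net5 = T OR T = T
net13 = net10 NOR net5 = T NOR T = F
net14 = net13 XOR net2 = F XOR F = F
net15 = net7 XOR net14 = T XOR F = T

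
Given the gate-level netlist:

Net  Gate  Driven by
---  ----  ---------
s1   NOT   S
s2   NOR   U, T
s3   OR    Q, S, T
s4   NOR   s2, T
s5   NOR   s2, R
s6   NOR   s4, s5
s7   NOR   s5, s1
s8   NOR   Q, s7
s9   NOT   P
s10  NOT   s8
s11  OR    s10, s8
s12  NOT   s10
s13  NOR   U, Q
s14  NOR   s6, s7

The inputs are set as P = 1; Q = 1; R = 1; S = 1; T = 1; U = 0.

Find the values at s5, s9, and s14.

s5 = 0; s9 = 0; s14 = 0

s1 = NOT S = NOT 1 = 0
s2 = U NOR T = 0 NOR 1 = 0
s4 = s2 NOR T = 0 NOR 1 = 0
s5 = s2 NOR R = 0 NOR 1 = 0
s6 = s4 NOR s5 = 0 NOR 0 = 1
s7 = s5 NOR s1 = 0 NOR 0 = 1
s9 = NOT P = NOT 1 = 0
s14 = s6 NOR s7 = 1 NOR 1 = 0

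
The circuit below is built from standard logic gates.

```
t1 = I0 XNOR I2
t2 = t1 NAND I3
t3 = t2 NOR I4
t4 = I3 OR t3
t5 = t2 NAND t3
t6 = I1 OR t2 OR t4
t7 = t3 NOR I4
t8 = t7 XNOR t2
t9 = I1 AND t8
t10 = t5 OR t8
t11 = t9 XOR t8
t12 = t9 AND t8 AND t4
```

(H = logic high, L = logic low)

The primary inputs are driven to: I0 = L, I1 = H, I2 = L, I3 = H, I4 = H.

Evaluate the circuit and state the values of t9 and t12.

t1 = I0 XNOR I2 = L XNOR L = H
t2 = t1 NAND I3 = H NAND H = L
t3 = t2 NOR I4 = L NOR H = L
t4 = I3 OR t3 = H OR L = H
t7 = t3 NOR I4 = L NOR H = L
t8 = t7 XNOR t2 = L XNOR L = H
t9 = I1 AND t8 = H AND H = H
t12 = t9 AND t8 AND t4 = H AND H AND H = H

t9 = H, t12 = H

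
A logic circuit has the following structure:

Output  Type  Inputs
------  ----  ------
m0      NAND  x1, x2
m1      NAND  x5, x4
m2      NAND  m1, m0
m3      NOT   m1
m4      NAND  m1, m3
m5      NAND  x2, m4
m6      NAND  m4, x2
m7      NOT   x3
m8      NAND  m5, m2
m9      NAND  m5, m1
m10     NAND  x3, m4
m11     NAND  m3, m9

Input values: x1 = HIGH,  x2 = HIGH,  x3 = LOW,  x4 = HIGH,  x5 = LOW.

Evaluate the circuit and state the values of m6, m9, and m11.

m1 = x5 NAND x4 = LOW NAND HIGH = HIGH
m3 = NOT m1 = NOT HIGH = LOW
m4 = m1 NAND m3 = HIGH NAND LOW = HIGH
m5 = x2 NAND m4 = HIGH NAND HIGH = LOW
m6 = m4 NAND x2 = HIGH NAND HIGH = LOW
m9 = m5 NAND m1 = LOW NAND HIGH = HIGH
m11 = m3 NAND m9 = LOW NAND HIGH = HIGH

m6 = LOW  m9 = HIGH  m11 = HIGH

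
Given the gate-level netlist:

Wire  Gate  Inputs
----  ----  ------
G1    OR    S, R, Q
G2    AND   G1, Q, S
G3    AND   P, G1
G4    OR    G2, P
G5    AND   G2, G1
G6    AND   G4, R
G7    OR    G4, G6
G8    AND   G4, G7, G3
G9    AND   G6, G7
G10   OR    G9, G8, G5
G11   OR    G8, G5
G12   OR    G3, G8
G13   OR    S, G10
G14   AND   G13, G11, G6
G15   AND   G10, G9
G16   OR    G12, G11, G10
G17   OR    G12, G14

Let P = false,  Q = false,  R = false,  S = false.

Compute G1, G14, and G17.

G1 = S OR R OR Q = false OR false OR false = false
G2 = G1 AND Q AND S = false AND false AND false = false
G3 = P AND G1 = false AND false = false
G4 = G2 OR P = false OR false = false
G5 = G2 AND G1 = false AND false = false
G6 = G4 AND R = false AND false = false
G7 = G4 OR G6 = false OR false = false
G8 = G4 AND G7 AND G3 = false AND false AND false = false
G9 = G6 AND G7 = false AND false = false
G10 = G9 OR G8 OR G5 = false OR false OR false = false
G11 = G8 OR G5 = false OR false = false
G12 = G3 OR G8 = false OR false = false
G13 = S OR G10 = false OR false = false
G14 = G13 AND G11 AND G6 = false AND false AND false = false
G17 = G12 OR G14 = false OR false = false

G1 = false  G14 = false  G17 = false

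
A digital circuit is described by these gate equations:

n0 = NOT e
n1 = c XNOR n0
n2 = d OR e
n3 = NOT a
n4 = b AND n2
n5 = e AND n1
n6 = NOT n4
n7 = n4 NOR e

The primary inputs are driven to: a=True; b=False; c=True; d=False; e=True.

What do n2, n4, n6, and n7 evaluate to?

n2 = True, n4 = False, n6 = True, n7 = False

n2 = d OR e = False OR True = True
n4 = b AND n2 = False AND True = False
n6 = NOT n4 = NOT False = True
n7 = n4 NOR e = False NOR True = False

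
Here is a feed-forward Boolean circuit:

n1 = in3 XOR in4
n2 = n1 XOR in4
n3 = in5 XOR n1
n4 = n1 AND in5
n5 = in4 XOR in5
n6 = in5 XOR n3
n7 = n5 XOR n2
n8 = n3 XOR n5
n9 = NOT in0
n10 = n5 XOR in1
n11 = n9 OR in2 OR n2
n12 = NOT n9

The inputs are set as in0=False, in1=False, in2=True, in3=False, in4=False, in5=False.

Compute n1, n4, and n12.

n1 = in3 XOR in4 = False XOR False = False
n4 = n1 AND in5 = False AND False = False
n9 = NOT in0 = NOT False = True
n12 = NOT n9 = NOT True = False

n1 = False; n4 = False; n12 = False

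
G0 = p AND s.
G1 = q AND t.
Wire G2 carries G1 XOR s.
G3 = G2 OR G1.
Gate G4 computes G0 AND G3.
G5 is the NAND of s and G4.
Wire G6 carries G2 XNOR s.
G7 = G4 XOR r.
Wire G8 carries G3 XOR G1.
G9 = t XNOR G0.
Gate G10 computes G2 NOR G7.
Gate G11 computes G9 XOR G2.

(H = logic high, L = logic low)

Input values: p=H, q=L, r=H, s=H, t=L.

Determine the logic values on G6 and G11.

G6 = H, G11 = H

G0 = p AND s = H AND H = H
G1 = q AND t = L AND L = L
G2 = G1 XOR s = L XOR H = H
G6 = G2 XNOR s = H XNOR H = H
G9 = t XNOR G0 = L XNOR H = L
G11 = G9 XOR G2 = L XOR H = H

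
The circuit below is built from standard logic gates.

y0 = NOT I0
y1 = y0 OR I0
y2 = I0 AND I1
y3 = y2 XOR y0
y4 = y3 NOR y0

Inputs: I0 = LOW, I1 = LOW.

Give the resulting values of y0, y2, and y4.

y0 = NOT I0 = NOT LOW = HIGH
y2 = I0 AND I1 = LOW AND LOW = LOW
y3 = y2 XOR y0 = LOW XOR HIGH = HIGH
y4 = y3 NOR y0 = HIGH NOR HIGH = LOW

y0 = HIGH; y2 = LOW; y4 = LOW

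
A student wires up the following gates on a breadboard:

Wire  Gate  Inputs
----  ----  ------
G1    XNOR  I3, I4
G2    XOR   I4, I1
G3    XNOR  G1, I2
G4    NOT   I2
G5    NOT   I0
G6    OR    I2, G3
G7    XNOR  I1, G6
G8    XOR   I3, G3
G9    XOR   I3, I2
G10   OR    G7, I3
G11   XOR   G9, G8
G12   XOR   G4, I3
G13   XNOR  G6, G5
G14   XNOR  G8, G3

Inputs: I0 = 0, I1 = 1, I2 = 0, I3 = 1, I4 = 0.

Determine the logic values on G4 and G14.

G4 = 1; G14 = 0

G1 = I3 XNOR I4 = 1 XNOR 0 = 0
G3 = G1 XNOR I2 = 0 XNOR 0 = 1
G4 = NOT I2 = NOT 0 = 1
G8 = I3 XOR G3 = 1 XOR 1 = 0
G14 = G8 XNOR G3 = 0 XNOR 1 = 0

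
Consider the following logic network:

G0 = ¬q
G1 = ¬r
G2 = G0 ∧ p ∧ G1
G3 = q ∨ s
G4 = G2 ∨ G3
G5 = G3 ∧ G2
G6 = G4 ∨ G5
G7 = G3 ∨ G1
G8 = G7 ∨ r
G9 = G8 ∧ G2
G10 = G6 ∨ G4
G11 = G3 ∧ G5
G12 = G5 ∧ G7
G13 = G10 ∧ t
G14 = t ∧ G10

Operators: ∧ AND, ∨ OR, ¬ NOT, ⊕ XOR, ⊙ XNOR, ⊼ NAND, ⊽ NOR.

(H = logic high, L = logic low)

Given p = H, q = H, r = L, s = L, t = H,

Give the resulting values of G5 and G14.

G5 = L, G14 = H

G0 = NOT q = NOT H = L
G1 = NOT r = NOT L = H
G2 = G0 AND p AND G1 = L AND H AND H = L
G3 = q OR s = H OR L = H
G4 = G2 OR G3 = L OR H = H
G5 = G3 AND G2 = H AND L = L
G6 = G4 OR G5 = H OR L = H
G10 = G6 OR G4 = H OR H = H
G14 = t AND G10 = H AND H = H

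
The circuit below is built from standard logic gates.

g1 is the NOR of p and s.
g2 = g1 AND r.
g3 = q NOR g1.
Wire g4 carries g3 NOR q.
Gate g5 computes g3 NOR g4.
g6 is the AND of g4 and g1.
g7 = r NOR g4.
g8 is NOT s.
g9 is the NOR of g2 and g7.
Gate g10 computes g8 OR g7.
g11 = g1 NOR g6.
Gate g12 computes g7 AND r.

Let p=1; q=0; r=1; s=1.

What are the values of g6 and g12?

g1 = p NOR s = 1 NOR 1 = 0
g3 = q NOR g1 = 0 NOR 0 = 1
g4 = g3 NOR q = 1 NOR 0 = 0
g6 = g4 AND g1 = 0 AND 0 = 0
g7 = r NOR g4 = 1 NOR 0 = 0
g12 = g7 AND r = 0 AND 1 = 0

g6 = 0; g12 = 0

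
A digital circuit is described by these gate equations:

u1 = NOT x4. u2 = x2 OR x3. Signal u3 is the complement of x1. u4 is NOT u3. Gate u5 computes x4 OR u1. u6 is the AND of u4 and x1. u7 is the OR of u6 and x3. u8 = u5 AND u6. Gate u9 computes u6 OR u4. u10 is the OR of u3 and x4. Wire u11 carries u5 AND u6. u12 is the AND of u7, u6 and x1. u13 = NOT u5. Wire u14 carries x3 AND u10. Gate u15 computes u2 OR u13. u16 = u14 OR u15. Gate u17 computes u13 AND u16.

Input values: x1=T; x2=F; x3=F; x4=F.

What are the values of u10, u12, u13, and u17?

u1 = NOT x4 = NOT F = T
u2 = x2 OR x3 = F OR F = F
u3 = NOT x1 = NOT T = F
u4 = NOT u3 = NOT F = T
u5 = x4 OR u1 = F OR T = T
u6 = u4 AND x1 = T AND T = T
u7 = u6 OR x3 = T OR F = T
u10 = u3 OR x4 = F OR F = F
u12 = u7 AND u6 AND x1 = T AND T AND T = T
u13 = NOT u5 = NOT T = F
u14 = x3 AND u10 = F AND F = F
u15 = u2 OR u13 = F OR F = F
u16 = u14 OR u15 = F OR F = F
u17 = u13 AND u16 = F AND F = F

u10 = F  u12 = T  u13 = F  u17 = F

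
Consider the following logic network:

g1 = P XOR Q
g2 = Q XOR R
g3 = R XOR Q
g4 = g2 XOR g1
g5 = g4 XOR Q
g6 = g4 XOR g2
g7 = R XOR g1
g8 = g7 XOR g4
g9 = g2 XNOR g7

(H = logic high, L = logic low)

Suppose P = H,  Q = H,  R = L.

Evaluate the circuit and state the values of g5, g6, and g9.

g5 = L, g6 = L, g9 = L

g1 = P XOR Q = H XOR H = L
g2 = Q XOR R = H XOR L = H
g4 = g2 XOR g1 = H XOR L = H
g5 = g4 XOR Q = H XOR H = L
g6 = g4 XOR g2 = H XOR H = L
g7 = R XOR g1 = L XOR L = L
g9 = g2 XNOR g7 = H XNOR L = L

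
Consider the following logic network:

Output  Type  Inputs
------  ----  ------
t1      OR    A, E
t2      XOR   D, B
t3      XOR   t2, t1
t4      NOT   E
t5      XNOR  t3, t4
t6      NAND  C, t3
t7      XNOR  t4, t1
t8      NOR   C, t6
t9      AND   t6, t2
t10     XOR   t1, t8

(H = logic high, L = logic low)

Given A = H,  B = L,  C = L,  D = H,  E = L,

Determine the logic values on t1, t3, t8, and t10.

t1 = H, t3 = L, t8 = L, t10 = H

t1 = A OR E = H OR L = H
t2 = D XOR B = H XOR L = H
t3 = t2 XOR t1 = H XOR H = L
t6 = C NAND t3 = L NAND L = H
t8 = C NOR t6 = L NOR H = L
t10 = t1 XOR t8 = H XOR L = H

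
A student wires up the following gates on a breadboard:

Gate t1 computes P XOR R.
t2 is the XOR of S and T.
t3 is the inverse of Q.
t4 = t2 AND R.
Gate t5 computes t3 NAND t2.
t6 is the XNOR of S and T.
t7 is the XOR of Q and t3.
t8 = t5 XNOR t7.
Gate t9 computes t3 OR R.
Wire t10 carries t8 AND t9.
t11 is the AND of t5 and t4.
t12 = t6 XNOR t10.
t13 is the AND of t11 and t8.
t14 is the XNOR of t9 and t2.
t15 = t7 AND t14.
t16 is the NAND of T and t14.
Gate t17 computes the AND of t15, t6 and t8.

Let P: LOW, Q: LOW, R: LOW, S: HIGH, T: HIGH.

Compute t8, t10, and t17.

t8 = HIGH; t10 = HIGH; t17 = LOW

t2 = S XOR T = HIGH XOR HIGH = LOW
t3 = NOT Q = NOT LOW = HIGH
t5 = t3 NAND t2 = HIGH NAND LOW = HIGH
t6 = S XNOR T = HIGH XNOR HIGH = HIGH
t7 = Q XOR t3 = LOW XOR HIGH = HIGH
t8 = t5 XNOR t7 = HIGH XNOR HIGH = HIGH
t9 = t3 OR R = HIGH OR LOW = HIGH
t10 = t8 AND t9 = HIGH AND HIGH = HIGH
t14 = t9 XNOR t2 = HIGH XNOR LOW = LOW
t15 = t7 AND t14 = HIGH AND LOW = LOW
t17 = t15 AND t6 AND t8 = LOW AND HIGH AND HIGH = LOW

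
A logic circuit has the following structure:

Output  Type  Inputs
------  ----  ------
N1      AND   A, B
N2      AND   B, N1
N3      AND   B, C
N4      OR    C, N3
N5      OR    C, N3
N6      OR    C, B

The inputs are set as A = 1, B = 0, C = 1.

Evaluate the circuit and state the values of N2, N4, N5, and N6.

N2 = 0, N4 = 1, N5 = 1, N6 = 1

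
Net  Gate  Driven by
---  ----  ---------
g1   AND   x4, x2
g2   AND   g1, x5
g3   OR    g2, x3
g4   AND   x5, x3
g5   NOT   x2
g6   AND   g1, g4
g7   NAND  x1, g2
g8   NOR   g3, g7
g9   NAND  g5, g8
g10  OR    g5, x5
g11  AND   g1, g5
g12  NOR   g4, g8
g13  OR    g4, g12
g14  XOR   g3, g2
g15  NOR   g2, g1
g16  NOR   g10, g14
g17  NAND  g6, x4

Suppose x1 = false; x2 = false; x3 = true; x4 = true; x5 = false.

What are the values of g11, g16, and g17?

g11 = false  g16 = false  g17 = true

g1 = x4 AND x2 = true AND false = false
g2 = g1 AND x5 = false AND false = false
g3 = g2 OR x3 = false OR true = true
g4 = x5 AND x3 = false AND true = false
g5 = NOT x2 = NOT false = true
g6 = g1 AND g4 = false AND false = false
g10 = g5 OR x5 = true OR false = true
g11 = g1 AND g5 = false AND true = false
g14 = g3 XOR g2 = true XOR false = true
g16 = g10 NOR g14 = true NOR true = false
g17 = g6 NAND x4 = false NAND true = true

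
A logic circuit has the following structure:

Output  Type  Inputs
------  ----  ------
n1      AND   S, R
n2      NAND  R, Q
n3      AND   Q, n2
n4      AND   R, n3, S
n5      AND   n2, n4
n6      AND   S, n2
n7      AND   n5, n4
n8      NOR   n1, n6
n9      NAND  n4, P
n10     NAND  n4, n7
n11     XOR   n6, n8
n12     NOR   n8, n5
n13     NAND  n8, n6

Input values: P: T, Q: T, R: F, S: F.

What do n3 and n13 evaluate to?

n1 = S AND R = F AND F = F
n2 = R NAND Q = F NAND T = T
n3 = Q AND n2 = T AND T = T
n6 = S AND n2 = F AND T = F
n8 = n1 NOR n6 = F NOR F = T
n13 = n8 NAND n6 = T NAND F = T

n3 = T; n13 = T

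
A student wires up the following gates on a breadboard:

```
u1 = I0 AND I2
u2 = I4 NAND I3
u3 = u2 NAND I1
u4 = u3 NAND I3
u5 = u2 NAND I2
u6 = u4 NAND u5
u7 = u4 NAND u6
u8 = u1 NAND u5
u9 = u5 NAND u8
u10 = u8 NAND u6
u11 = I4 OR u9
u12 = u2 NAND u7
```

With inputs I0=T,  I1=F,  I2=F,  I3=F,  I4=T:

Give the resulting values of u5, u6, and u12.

u5 = T, u6 = F, u12 = F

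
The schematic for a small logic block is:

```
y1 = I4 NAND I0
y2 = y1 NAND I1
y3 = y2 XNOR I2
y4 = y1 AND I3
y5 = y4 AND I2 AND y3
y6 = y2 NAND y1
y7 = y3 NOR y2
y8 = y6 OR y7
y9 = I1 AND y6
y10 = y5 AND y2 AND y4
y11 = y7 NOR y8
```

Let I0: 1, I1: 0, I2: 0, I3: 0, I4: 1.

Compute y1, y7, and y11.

y1 = 0; y7 = 0; y11 = 0

y1 = I4 NAND I0 = 1 NAND 1 = 0
y2 = y1 NAND I1 = 0 NAND 0 = 1
y3 = y2 XNOR I2 = 1 XNOR 0 = 0
y6 = y2 NAND y1 = 1 NAND 0 = 1
y7 = y3 NOR y2 = 0 NOR 1 = 0
y8 = y6 OR y7 = 1 OR 0 = 1
y11 = y7 NOR y8 = 0 NOR 1 = 0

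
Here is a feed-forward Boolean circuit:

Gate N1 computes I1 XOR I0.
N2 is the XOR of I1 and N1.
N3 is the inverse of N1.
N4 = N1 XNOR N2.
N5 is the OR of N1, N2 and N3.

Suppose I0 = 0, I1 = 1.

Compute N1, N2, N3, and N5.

N1 = 1, N2 = 0, N3 = 0, N5 = 1

N1 = I1 XOR I0 = 1 XOR 0 = 1
N2 = I1 XOR N1 = 1 XOR 1 = 0
N3 = NOT N1 = NOT 1 = 0
N5 = N1 OR N2 OR N3 = 1 OR 0 OR 0 = 1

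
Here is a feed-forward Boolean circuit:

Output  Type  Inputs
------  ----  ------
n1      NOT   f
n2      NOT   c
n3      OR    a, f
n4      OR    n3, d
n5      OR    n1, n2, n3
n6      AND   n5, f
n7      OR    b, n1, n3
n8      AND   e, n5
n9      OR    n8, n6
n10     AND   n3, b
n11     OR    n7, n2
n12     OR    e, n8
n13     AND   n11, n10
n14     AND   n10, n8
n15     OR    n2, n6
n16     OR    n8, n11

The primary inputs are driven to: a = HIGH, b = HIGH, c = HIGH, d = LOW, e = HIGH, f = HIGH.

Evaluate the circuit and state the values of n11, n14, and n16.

n1 = NOT f = NOT HIGH = LOW
n2 = NOT c = NOT HIGH = LOW
n3 = a OR f = HIGH OR HIGH = HIGH
n5 = n1 OR n2 OR n3 = LOW OR LOW OR HIGH = HIGH
n7 = b OR n1 OR n3 = HIGH OR LOW OR HIGH = HIGH
n8 = e AND n5 = HIGH AND HIGH = HIGH
n10 = n3 AND b = HIGH AND HIGH = HIGH
n11 = n7 OR n2 = HIGH OR LOW = HIGH
n14 = n10 AND n8 = HIGH AND HIGH = HIGH
n16 = n8 OR n11 = HIGH OR HIGH = HIGH

n11 = HIGH  n14 = HIGH  n16 = HIGH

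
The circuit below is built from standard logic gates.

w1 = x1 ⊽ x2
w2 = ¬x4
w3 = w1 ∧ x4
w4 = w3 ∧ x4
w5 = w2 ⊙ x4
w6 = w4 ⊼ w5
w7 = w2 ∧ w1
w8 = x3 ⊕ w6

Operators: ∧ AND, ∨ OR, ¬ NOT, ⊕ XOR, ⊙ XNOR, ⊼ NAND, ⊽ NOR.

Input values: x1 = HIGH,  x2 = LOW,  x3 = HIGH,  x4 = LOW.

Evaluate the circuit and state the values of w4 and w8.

w4 = LOW, w8 = LOW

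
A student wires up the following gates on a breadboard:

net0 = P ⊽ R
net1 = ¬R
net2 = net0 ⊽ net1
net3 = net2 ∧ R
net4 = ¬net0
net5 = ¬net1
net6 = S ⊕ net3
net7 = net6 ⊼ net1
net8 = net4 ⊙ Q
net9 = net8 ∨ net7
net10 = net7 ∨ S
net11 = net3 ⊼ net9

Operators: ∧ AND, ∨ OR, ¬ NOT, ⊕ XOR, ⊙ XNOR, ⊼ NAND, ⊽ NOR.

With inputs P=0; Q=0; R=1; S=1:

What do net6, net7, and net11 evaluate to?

net6 = 0, net7 = 1, net11 = 0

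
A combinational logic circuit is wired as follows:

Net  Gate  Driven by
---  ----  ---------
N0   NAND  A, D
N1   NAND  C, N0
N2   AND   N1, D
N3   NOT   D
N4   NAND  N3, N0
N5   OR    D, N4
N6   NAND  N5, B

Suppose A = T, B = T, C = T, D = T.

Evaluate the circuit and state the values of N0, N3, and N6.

N0 = A NAND D = T NAND T = F
N3 = NOT D = NOT T = F
N4 = N3 NAND N0 = F NAND F = T
N5 = D OR N4 = T OR T = T
N6 = N5 NAND B = T NAND T = F

N0 = F  N3 = F  N6 = F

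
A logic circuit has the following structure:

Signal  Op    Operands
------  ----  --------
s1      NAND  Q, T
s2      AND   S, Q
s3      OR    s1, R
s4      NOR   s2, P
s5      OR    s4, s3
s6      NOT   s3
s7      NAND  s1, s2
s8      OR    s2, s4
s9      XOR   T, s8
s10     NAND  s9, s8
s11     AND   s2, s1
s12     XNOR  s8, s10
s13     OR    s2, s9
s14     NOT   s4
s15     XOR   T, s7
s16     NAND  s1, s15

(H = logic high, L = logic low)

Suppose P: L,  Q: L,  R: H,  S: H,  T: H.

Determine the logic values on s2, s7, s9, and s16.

s2 = L, s7 = H, s9 = L, s16 = H

s1 = Q NAND T = L NAND H = H
s2 = S AND Q = H AND L = L
s4 = s2 NOR P = L NOR L = H
s7 = s1 NAND s2 = H NAND L = H
s8 = s2 OR s4 = L OR H = H
s9 = T XOR s8 = H XOR H = L
s15 = T XOR s7 = H XOR H = L
s16 = s1 NAND s15 = H NAND L = H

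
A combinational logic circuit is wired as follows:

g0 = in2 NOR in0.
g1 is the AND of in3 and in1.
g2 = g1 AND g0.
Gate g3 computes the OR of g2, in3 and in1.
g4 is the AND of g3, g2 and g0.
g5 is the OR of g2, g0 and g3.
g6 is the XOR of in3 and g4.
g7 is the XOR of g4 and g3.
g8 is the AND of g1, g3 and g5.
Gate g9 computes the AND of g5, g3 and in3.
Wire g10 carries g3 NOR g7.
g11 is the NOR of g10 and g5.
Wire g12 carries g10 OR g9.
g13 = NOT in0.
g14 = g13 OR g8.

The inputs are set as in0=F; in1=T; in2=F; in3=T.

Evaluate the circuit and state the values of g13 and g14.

g13 = T, g14 = T

g0 = in2 NOR in0 = F NOR F = T
g1 = in3 AND in1 = T AND T = T
g2 = g1 AND g0 = T AND T = T
g3 = g2 OR in3 OR in1 = T OR T OR T = T
g5 = g2 OR g0 OR g3 = T OR T OR T = T
g8 = g1 AND g3 AND g5 = T AND T AND T = T
g13 = NOT in0 = NOT F = T
g14 = g13 OR g8 = T OR T = T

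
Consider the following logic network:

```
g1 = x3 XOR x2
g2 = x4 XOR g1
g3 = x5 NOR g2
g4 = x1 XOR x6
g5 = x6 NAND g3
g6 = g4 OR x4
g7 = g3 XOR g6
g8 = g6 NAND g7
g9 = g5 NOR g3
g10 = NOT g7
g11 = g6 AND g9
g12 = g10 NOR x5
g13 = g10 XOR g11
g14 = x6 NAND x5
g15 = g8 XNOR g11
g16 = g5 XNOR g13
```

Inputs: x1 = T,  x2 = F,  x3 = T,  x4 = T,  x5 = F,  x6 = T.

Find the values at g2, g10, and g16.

g2 = F  g10 = T  g16 = F

g1 = x3 XOR x2 = T XOR F = T
g2 = x4 XOR g1 = T XOR T = F
g3 = x5 NOR g2 = F NOR F = T
g4 = x1 XOR x6 = T XOR T = F
g5 = x6 NAND g3 = T NAND T = F
g6 = g4 OR x4 = F OR T = T
g7 = g3 XOR g6 = T XOR T = F
g9 = g5 NOR g3 = F NOR T = F
g10 = NOT g7 = NOT F = T
g11 = g6 AND g9 = T AND F = F
g13 = g10 XOR g11 = T XOR F = T
g16 = g5 XNOR g13 = F XNOR T = F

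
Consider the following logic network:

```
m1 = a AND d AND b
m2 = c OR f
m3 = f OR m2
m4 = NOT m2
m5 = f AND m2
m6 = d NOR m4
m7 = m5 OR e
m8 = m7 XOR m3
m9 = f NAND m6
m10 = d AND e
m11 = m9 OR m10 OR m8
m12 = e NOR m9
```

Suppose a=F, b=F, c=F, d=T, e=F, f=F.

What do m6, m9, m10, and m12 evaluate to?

m2 = c OR f = F OR F = F
m4 = NOT m2 = NOT F = T
m6 = d NOR m4 = T NOR T = F
m9 = f NAND m6 = F NAND F = T
m10 = d AND e = T AND F = F
m12 = e NOR m9 = F NOR T = F

m6 = F  m9 = T  m10 = F  m12 = F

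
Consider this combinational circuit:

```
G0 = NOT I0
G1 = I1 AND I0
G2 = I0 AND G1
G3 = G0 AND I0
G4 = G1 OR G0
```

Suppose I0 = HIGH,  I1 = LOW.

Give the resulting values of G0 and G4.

G0 = LOW, G4 = LOW

G0 = NOT I0 = NOT HIGH = LOW
G1 = I1 AND I0 = LOW AND HIGH = LOW
G4 = G1 OR G0 = LOW OR LOW = LOW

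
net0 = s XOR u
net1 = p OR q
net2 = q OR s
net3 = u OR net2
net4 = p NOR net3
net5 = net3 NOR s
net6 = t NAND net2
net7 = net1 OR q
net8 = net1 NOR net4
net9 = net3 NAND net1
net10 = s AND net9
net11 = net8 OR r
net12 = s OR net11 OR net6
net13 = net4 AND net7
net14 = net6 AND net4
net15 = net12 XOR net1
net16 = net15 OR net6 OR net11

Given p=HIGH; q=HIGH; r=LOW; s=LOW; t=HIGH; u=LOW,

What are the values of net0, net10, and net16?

net0 = s XOR u = LOW XOR LOW = LOW
net1 = p OR q = HIGH OR HIGH = HIGH
net2 = q OR s = HIGH OR LOW = HIGH
net3 = u OR net2 = LOW OR HIGH = HIGH
net4 = p NOR net3 = HIGH NOR HIGH = LOW
net6 = t NAND net2 = HIGH NAND HIGH = LOW
net8 = net1 NOR net4 = HIGH NOR LOW = LOW
net9 = net3 NAND net1 = HIGH NAND HIGH = LOW
net10 = s AND net9 = LOW AND LOW = LOW
net11 = net8 OR r = LOW OR LOW = LOW
net12 = s OR net11 OR net6 = LOW OR LOW OR LOW = LOW
net15 = net12 XOR net1 = LOW XOR HIGH = HIGH
net16 = net15 OR net6 OR net11 = HIGH OR LOW OR LOW = HIGH

net0 = LOW, net10 = LOW, net16 = HIGH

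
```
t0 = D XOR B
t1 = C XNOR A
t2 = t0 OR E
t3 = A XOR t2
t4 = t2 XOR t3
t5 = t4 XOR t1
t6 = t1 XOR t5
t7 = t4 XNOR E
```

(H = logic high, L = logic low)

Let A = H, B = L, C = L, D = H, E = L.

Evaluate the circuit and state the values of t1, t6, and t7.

t1 = L; t6 = H; t7 = L

t0 = D XOR B = H XOR L = H
t1 = C XNOR A = L XNOR H = L
t2 = t0 OR E = H OR L = H
t3 = A XOR t2 = H XOR H = L
t4 = t2 XOR t3 = H XOR L = H
t5 = t4 XOR t1 = H XOR L = H
t6 = t1 XOR t5 = L XOR H = H
t7 = t4 XNOR E = H XNOR L = L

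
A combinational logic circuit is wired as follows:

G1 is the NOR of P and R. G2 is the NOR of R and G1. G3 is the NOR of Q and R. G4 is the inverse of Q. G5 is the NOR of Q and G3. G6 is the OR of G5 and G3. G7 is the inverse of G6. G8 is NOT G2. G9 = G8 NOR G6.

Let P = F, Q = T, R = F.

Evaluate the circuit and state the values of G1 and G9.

G1 = P NOR R = F NOR F = T
G2 = R NOR G1 = F NOR T = F
G3 = Q NOR R = T NOR F = F
G5 = Q NOR G3 = T NOR F = F
G6 = G5 OR G3 = F OR F = F
G8 = NOT G2 = NOT F = T
G9 = G8 NOR G6 = T NOR F = F

G1 = T, G9 = F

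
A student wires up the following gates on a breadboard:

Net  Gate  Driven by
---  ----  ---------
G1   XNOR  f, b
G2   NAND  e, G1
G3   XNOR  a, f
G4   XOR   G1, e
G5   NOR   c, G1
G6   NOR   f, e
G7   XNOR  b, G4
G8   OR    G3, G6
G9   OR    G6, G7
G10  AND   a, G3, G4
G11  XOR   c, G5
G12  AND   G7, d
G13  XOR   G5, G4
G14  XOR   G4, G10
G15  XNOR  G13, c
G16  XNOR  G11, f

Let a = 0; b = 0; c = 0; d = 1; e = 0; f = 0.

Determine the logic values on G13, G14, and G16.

G1 = f XNOR b = 0 XNOR 0 = 1
G3 = a XNOR f = 0 XNOR 0 = 1
G4 = G1 XOR e = 1 XOR 0 = 1
G5 = c NOR G1 = 0 NOR 1 = 0
G10 = a AND G3 AND G4 = 0 AND 1 AND 1 = 0
G11 = c XOR G5 = 0 XOR 0 = 0
G13 = G5 XOR G4 = 0 XOR 1 = 1
G14 = G4 XOR G10 = 1 XOR 0 = 1
G16 = G11 XNOR f = 0 XNOR 0 = 1

G13 = 1, G14 = 1, G16 = 1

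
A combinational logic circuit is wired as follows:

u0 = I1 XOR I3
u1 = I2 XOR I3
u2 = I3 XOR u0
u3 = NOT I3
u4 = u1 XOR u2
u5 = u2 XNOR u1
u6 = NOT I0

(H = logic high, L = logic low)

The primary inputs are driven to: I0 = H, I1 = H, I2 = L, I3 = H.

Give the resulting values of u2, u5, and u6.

u2 = H, u5 = H, u6 = L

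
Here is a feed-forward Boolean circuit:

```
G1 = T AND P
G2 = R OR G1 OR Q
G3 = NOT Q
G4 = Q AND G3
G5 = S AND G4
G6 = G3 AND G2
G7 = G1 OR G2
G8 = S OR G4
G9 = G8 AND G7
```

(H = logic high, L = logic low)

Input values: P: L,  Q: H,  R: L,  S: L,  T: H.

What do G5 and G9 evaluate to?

G1 = T AND P = H AND L = L
G2 = R OR G1 OR Q = L OR L OR H = H
G3 = NOT Q = NOT H = L
G4 = Q AND G3 = H AND L = L
G5 = S AND G4 = L AND L = L
G7 = G1 OR G2 = L OR H = H
G8 = S OR G4 = L OR L = L
G9 = G8 AND G7 = L AND H = L

G5 = L  G9 = L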